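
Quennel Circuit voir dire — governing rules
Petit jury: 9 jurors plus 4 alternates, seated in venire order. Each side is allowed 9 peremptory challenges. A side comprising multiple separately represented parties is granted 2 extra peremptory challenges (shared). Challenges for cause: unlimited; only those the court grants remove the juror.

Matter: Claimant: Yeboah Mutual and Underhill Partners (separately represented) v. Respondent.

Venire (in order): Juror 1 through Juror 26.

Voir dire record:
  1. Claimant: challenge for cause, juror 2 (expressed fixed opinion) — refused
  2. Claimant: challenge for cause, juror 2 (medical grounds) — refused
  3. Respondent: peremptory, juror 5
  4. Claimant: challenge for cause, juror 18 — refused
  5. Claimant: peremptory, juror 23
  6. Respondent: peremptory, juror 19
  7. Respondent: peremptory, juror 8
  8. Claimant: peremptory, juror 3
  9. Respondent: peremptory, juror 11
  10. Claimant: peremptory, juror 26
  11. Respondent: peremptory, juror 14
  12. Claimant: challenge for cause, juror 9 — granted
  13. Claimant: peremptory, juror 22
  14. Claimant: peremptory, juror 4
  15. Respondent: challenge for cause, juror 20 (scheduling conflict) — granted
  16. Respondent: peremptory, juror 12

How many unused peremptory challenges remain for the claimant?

6

Claimant allotment: 9 base + 2 multi-party = 11.
Claimant peremptories used: #23, #3, #26, #22, #4 — 5 (for-cause on #2, #2, #18, #9 don't count).
Remaining: 11 − 5 = 6.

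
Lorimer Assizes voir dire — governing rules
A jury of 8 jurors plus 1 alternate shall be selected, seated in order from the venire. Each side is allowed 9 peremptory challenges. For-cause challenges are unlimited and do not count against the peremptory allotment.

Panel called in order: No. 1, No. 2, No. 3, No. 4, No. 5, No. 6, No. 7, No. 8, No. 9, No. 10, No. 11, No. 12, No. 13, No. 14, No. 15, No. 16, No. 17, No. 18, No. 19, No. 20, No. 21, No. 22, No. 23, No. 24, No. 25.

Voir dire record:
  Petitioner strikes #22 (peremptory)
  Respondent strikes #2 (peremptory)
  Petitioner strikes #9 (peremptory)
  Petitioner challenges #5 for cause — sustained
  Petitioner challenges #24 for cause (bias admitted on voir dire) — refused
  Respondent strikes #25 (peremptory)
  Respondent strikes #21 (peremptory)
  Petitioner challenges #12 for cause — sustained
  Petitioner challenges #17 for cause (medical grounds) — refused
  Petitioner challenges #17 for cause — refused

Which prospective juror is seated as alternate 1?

Removed: #2, #5, #9, #12, #21, #22, #25. (#17, #24 stay — for-cause denied.)
Seating in order: seats 1–8 → #1, #3, #4, #6, #7, #8, #10, #11; alternates → #13.
So alternate 1 is #13.

13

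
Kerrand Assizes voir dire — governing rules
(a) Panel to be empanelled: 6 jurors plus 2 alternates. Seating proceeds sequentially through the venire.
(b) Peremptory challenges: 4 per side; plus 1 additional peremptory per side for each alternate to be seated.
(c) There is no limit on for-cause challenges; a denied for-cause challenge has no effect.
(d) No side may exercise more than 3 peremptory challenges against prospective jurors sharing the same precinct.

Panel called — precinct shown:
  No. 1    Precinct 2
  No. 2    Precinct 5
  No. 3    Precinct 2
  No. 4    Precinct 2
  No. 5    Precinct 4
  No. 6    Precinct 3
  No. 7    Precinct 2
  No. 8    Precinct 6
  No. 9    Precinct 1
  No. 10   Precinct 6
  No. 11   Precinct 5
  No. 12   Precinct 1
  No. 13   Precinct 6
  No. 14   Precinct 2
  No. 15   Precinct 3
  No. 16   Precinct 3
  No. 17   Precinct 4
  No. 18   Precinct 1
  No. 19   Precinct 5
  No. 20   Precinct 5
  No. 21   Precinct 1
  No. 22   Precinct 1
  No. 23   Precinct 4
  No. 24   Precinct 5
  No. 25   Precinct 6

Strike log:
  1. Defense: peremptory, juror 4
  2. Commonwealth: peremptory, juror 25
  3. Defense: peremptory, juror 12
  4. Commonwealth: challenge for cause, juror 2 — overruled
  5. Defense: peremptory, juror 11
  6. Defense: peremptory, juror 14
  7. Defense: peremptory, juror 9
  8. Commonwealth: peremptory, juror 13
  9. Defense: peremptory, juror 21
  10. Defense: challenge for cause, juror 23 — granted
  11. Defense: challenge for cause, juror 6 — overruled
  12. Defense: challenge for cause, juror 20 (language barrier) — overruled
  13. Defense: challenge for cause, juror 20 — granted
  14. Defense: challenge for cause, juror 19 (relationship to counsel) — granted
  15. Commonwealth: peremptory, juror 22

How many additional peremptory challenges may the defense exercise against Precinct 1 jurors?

Defense peremptories so far: #4, #12, #11, #14, #9, #21 — 6 of 6 used, 0 left overall.
Against Precinct 1: #12, #9, #21 — 3 used; per-precinct cap 3 leaves 0.
Binding limit: min(0, 0) = 0.

0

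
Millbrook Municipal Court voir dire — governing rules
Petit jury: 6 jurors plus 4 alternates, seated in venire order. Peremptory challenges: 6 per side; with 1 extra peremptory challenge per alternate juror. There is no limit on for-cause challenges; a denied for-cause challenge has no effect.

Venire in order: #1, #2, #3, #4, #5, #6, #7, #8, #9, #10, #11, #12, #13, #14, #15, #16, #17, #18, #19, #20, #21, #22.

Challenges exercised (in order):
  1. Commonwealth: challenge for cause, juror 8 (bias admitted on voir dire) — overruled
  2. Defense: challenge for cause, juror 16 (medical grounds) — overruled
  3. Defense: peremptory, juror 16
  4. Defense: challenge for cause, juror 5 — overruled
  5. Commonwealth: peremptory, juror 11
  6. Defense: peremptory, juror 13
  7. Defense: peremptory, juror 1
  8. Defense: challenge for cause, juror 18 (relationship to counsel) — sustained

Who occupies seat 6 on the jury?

7

Removed: #1, #11, #13, #16, #18. (#5, #8 stay — for-cause denied.)
Filling seats in venire order through position 6: #2, #3, #4, #5, #6, #7.
So seat 6 is #7.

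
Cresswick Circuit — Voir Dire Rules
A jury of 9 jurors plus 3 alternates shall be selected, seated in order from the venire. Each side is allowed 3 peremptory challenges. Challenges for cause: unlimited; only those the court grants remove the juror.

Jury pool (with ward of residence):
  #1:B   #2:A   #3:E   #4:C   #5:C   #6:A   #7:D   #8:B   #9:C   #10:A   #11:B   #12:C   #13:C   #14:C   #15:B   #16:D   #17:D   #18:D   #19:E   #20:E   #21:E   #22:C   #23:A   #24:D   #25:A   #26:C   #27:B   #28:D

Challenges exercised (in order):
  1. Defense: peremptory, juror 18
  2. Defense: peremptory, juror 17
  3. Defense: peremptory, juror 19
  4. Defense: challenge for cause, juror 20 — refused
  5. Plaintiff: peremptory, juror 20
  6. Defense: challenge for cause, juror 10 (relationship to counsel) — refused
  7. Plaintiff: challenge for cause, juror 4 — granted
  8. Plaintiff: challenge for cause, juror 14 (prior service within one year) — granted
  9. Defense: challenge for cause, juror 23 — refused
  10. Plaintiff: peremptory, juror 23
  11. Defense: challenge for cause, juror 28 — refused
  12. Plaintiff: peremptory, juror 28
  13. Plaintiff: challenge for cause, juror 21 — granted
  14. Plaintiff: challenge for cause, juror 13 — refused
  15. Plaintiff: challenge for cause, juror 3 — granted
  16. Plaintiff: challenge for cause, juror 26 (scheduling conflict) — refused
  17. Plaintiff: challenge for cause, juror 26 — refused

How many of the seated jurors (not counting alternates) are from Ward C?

Removed: #3, #4, #14, #17, #18, #19, #20, #21, #23, #28.
Seated jurors 1–9: #1, #2, #5, #6, #7, #8, #9, #10, #11 (alternates #12, #13, #15 not counted).
Of those, in Ward C: #5, #9 → 2.

2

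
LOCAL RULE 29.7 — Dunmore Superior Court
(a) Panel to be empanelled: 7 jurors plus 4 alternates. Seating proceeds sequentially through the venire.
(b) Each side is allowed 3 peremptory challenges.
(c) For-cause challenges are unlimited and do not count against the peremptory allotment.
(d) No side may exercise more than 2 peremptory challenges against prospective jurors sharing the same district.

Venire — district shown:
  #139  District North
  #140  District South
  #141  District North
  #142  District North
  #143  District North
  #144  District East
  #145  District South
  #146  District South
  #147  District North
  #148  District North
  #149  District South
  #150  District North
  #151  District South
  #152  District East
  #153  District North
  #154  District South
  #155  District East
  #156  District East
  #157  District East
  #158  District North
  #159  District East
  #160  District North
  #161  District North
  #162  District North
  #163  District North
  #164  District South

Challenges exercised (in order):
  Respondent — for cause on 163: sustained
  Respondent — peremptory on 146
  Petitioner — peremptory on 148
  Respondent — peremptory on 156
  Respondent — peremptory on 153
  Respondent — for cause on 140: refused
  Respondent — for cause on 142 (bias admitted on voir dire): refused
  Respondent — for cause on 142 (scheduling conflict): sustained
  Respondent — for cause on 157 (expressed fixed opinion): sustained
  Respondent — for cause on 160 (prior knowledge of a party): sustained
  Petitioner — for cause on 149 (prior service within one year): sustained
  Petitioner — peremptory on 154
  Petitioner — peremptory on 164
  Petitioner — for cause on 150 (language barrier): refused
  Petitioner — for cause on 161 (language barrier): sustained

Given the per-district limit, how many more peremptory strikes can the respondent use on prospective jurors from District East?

0

Respondent peremptories so far: #146, #156, #153 — 3 of 3 used, 0 left overall.
Against District East: #156 — 1 used; per-district cap 2 leaves 1.
Binding limit: min(0, 1) = 0.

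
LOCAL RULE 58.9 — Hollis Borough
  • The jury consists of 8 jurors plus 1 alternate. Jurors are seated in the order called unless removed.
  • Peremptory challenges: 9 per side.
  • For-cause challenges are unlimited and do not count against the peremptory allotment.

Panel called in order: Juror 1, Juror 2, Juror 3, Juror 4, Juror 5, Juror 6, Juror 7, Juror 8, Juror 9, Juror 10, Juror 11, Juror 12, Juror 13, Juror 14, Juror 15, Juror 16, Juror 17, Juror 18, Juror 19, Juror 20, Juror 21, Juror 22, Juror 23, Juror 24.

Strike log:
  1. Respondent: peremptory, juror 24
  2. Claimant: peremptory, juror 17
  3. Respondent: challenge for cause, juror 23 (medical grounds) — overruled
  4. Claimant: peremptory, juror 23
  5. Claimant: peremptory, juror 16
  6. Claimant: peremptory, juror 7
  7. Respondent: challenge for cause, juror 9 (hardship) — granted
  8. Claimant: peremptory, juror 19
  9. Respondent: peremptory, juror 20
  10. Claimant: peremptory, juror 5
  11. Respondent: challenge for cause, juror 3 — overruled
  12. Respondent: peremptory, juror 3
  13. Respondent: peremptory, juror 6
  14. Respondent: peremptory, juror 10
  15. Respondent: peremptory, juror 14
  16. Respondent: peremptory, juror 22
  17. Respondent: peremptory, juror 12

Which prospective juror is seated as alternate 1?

Removed: #3, #5, #6, #7, #9, #10, #12, #14, #16, #17, #19, #20, #22, #23, #24.
Seating in order: seats 1–8 → #1, #2, #4, #8, #11, #13, #15, #18; alternates → #21.
So alternate 1 is #21.

21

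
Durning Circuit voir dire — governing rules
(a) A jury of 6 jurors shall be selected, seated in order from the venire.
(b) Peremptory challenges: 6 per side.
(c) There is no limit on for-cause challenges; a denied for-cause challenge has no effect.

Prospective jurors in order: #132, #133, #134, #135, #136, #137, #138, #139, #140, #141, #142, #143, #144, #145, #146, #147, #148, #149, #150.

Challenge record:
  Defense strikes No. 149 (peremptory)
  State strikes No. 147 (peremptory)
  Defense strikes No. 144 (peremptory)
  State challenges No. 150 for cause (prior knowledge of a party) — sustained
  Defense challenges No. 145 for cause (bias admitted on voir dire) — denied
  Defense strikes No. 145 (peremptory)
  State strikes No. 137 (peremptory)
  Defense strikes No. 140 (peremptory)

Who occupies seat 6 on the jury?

Removed: #137, #140, #144, #145, #147, #149, #150.
Filling seats in venire order through position 6: #132, #133, #134, #135, #136, #138.
So seat 6 is #138.

138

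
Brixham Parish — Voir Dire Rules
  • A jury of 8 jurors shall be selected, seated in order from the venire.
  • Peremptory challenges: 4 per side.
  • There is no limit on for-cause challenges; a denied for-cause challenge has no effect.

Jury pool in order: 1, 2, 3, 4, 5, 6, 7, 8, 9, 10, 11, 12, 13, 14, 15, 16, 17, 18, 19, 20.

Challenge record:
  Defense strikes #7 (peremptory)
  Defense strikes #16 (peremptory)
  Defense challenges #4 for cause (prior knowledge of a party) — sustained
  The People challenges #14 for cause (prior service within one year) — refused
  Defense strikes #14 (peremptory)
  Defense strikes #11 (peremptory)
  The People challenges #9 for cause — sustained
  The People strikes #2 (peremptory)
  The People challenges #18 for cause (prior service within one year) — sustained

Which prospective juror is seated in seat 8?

13

Removed: #2, #4, #7, #9, #11, #14, #16, #18.
Filling seats in venire order through position 8: #1, #3, #5, #6, #8, #10, #12, #13.
So seat 8 is #13.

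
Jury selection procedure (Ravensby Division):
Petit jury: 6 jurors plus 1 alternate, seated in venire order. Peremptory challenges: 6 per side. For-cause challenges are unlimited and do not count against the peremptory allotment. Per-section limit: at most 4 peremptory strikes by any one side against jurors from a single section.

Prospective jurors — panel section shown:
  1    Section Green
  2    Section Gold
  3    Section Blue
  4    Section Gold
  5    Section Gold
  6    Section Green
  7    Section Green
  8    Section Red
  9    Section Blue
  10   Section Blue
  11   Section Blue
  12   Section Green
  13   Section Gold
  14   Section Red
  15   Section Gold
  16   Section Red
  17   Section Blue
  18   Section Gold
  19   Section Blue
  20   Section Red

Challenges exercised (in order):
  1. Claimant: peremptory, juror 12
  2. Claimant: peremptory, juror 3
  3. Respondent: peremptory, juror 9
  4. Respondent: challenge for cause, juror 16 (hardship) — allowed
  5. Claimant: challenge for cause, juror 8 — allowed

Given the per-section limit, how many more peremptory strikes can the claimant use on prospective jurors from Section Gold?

4

Claimant peremptories so far: #12, #3 — 2 of 6 used, 4 left overall.
Against Section Gold: none yet — per-section cap 4 leaves 4.
Binding limit: min(4, 4) = 4.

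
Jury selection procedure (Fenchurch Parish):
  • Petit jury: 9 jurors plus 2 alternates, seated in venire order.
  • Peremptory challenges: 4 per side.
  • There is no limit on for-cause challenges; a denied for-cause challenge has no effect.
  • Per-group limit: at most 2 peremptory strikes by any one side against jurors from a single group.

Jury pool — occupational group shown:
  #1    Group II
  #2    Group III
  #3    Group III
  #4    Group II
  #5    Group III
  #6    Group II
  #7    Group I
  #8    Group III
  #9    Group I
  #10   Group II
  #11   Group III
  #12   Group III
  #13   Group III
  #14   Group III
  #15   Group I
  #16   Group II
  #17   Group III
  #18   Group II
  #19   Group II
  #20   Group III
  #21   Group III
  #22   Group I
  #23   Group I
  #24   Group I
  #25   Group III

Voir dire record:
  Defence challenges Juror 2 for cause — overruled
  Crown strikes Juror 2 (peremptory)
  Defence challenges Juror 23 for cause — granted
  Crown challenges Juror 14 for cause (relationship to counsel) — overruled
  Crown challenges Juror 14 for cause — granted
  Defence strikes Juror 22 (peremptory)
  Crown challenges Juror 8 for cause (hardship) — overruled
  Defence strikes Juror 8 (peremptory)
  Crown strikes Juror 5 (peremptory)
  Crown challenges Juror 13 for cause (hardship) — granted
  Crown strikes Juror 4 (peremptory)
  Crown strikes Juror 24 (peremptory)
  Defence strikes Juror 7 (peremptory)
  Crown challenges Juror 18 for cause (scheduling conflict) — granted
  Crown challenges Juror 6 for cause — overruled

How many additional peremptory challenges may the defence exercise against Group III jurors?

1

Defence peremptories so far: #22, #8, #7 — 3 of 4 used, 1 left overall.
Against Group III: #8 — 1 used; per-group cap 2 leaves 1.
Binding limit: min(1, 1) = 1.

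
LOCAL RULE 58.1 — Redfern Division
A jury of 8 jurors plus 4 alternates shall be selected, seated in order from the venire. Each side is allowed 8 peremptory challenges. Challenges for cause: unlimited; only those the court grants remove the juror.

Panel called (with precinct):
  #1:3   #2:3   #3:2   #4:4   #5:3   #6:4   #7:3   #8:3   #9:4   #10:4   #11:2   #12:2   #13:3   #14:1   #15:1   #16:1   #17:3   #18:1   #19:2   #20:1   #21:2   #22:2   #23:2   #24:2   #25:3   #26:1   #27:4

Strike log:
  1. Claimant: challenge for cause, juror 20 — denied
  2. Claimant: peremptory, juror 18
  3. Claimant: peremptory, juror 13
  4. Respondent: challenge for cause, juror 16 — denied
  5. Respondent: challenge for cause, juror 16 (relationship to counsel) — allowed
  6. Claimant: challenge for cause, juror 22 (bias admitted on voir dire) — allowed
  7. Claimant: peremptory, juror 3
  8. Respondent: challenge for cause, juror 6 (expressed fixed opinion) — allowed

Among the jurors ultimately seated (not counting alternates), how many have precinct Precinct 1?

0

Removed: #3, #6, #13, #16, #18, #22.
Seated jurors 1–8: #1, #2, #4, #5, #7, #8, #9, #10 (alternates #11, #12, #14, #15 not counted).
None of those are in Precinct 1 → 0.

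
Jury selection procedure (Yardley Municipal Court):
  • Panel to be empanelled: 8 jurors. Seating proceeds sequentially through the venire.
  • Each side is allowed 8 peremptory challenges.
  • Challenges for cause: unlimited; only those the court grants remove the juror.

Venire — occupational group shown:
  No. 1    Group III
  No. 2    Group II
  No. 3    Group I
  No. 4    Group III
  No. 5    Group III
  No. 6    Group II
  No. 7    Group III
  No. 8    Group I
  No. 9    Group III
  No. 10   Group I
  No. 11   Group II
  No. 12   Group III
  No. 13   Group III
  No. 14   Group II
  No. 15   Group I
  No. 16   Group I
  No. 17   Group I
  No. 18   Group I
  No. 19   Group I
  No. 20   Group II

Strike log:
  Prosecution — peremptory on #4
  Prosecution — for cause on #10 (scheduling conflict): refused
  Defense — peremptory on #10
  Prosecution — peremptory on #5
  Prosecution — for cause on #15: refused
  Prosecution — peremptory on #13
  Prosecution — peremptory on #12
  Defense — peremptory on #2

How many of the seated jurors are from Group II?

Removed: #2, #4, #5, #10, #12, #13.
Seated jurors 1–8: #1, #3, #6, #7, #8, #9, #11, #14.
Of those, in Group II: #6, #11, #14 → 3.

3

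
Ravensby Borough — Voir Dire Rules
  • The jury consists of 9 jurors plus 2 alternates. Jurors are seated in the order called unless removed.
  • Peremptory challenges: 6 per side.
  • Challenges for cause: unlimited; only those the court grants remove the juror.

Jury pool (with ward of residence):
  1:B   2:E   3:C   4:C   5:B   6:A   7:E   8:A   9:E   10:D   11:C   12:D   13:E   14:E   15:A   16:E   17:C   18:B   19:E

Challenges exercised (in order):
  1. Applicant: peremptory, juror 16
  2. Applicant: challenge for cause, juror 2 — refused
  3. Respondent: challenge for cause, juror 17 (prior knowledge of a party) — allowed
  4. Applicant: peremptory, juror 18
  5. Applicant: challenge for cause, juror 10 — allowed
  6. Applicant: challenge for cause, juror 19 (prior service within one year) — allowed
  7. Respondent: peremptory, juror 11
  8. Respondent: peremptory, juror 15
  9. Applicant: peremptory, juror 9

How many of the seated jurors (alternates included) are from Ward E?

4

Removed: #9, #10, #11, #15, #16, #17, #18, #19.
Seated (11 incl. alternates): #1, #2, #3, #4, #5, #6, #7, #8, #12, #13, #14.
Of those, in Ward E: #2, #7, #13, #14 → 4.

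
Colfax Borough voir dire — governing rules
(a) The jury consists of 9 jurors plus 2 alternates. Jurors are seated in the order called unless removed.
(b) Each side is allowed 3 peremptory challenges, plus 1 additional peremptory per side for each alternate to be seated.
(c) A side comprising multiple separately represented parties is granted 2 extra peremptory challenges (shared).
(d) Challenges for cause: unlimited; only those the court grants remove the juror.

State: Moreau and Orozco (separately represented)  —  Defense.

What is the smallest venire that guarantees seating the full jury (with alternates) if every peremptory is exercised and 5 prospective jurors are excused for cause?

28

Seats to fill: 9 + 2 alternates = 11.
Peremptories — State: 3 + 1×2 + 2 = 7; Defense: 3 + 1×2 = 5; total 12.
For-cause removals: 5.
Minimum venire: 11 + 12 + 5 = 28.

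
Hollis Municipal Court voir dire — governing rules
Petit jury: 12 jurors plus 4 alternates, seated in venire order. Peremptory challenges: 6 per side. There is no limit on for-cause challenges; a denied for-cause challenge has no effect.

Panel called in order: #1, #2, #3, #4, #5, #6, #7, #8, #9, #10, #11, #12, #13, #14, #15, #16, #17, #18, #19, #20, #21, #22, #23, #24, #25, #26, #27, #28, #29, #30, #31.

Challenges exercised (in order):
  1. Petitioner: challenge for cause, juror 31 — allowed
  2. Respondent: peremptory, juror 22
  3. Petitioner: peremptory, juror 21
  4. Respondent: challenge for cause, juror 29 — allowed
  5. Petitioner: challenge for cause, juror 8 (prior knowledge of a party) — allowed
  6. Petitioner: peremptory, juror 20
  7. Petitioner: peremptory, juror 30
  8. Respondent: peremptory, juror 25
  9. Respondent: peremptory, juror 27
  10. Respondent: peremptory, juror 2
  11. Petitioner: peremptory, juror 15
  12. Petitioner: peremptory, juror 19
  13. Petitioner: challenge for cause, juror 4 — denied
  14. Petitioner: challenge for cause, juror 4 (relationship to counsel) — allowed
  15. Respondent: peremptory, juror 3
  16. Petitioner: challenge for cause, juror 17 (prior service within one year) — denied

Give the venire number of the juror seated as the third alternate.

Removed: #2, #3, #4, #8, #15, #19, #20, #21, #22, #25, #27, #29, #30, #31. (#17 stays — for-cause denied.)
Filling seats in venire order through position 15: #1, #5, #6, #7, #9, #10, #11, #12, #13, #14, #16, #17, #18, #23, #24.
So alternate 3 is #24.

24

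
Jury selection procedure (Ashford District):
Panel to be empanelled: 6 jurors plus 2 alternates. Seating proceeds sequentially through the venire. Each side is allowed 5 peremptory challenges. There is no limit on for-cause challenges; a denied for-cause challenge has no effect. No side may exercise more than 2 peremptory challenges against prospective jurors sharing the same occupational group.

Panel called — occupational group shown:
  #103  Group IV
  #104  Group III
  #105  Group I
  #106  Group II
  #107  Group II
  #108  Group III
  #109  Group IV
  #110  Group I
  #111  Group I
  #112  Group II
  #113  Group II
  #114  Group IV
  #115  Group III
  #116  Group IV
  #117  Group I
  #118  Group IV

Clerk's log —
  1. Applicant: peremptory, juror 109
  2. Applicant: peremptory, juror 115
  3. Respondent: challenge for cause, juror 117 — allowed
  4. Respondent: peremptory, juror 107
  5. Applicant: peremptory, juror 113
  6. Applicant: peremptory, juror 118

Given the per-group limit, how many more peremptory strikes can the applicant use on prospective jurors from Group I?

1

Applicant peremptories so far: #109, #115, #113, #118 — 4 of 5 used, 1 left overall.
Against Group I: none yet — per-group cap 2 leaves 2.
Binding limit: min(1, 2) = 1.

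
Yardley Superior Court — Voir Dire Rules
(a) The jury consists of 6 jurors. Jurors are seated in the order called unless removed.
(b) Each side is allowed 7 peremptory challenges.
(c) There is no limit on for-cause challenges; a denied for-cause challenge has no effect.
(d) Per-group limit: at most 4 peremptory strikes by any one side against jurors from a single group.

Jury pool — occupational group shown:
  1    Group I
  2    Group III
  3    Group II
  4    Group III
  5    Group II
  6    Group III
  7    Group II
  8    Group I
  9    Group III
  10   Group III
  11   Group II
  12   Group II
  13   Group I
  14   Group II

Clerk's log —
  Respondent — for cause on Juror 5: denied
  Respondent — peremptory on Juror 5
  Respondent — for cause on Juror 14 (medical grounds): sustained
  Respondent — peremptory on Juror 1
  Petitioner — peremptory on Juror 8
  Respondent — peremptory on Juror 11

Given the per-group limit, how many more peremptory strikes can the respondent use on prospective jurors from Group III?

Respondent peremptories so far: #5, #1, #11 — 3 of 7 used, 4 left overall.
Against Group III: none yet — per-group cap 4 leaves 4.
Binding limit: min(4, 4) = 4.

4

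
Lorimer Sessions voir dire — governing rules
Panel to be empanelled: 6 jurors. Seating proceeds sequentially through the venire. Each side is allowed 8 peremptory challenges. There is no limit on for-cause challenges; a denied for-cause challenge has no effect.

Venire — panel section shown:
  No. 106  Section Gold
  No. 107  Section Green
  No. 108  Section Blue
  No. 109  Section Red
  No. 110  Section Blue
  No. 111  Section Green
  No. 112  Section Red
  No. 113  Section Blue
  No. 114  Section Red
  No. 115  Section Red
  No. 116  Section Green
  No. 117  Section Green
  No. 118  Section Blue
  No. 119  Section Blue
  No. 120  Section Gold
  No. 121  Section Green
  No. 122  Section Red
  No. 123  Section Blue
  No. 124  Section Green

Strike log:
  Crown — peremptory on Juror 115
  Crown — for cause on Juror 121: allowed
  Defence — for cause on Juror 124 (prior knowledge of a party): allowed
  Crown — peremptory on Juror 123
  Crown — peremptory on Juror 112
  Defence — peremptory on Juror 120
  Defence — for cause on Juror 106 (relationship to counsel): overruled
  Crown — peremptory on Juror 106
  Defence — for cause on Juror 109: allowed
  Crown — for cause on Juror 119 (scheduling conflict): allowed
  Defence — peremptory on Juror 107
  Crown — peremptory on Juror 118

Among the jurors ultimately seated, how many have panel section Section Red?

1

Removed: #106, #107, #109, #112, #115, #118, #119, #120, #121, #123, #124.
Seated jurors 1–6: #108, #110, #111, #113, #114, #116.
Of those, in Section Red: #114 → 1.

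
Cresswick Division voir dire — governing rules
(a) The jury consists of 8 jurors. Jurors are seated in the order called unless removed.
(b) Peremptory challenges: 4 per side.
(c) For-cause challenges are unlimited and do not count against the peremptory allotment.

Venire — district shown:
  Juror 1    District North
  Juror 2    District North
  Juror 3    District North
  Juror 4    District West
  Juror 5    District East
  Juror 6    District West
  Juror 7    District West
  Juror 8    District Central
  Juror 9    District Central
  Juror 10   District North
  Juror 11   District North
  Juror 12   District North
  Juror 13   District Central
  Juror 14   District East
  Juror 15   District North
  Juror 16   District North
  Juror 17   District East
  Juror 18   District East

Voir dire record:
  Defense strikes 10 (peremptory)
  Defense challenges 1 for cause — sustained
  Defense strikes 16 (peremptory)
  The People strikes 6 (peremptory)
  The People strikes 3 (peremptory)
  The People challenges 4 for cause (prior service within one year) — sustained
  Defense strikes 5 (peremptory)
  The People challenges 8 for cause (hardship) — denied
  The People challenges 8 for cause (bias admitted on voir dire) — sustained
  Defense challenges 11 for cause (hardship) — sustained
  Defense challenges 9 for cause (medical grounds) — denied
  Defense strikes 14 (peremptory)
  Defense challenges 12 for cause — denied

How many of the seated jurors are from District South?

Removed: #1, #3, #4, #5, #6, #8, #10, #11, #14, #16.
Seated jurors 1–8: #2, #7, #9, #12, #13, #15, #17, #18.
None of those are in District South → 0.

0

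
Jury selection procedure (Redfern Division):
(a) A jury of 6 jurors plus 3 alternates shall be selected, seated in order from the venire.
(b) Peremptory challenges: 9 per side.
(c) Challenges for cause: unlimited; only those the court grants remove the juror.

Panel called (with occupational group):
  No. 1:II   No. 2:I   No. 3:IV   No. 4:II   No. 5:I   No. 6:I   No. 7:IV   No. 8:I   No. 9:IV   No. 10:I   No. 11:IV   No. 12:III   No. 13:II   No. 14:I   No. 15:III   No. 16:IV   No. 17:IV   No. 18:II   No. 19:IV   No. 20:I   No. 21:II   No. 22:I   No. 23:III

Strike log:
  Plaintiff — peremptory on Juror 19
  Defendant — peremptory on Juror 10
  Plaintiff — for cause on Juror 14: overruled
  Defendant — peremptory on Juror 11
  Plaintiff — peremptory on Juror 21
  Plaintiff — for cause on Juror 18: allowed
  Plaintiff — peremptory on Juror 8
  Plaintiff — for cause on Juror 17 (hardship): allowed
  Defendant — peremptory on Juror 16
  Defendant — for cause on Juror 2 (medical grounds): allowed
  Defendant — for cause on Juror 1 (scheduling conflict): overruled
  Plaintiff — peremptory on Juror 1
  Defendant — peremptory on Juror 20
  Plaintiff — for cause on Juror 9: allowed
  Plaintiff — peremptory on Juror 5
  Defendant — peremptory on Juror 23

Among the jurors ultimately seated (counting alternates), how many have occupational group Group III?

Removed: #1, #2, #5, #8, #9, #10, #11, #16, #17, #18, #19, #20, #21, #23.
Seated (9 incl. alternates): #3, #4, #6, #7, #12, #13, #14, #15, #22.
Of those, in Group III: #12, #15 → 2.

2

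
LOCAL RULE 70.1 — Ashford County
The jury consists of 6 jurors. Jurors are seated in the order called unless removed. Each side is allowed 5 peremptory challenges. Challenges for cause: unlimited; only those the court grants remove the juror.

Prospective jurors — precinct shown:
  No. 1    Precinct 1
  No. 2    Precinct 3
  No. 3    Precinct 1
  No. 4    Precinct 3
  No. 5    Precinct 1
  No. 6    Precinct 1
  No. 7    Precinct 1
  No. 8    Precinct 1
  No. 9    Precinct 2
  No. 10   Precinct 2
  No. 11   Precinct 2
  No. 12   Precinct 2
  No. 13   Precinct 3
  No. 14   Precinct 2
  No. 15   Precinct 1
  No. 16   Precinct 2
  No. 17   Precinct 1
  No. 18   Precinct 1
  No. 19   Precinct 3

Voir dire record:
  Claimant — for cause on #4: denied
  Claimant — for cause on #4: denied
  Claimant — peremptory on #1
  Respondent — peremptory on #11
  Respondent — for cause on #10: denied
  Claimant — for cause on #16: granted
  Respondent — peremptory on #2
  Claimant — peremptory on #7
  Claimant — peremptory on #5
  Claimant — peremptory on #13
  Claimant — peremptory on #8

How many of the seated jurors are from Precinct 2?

Removed: #1, #2, #5, #7, #8, #11, #13, #16.
Seated jurors 1–6: #3, #4, #6, #9, #10, #12.
Of those, in Precinct 2: #9, #10, #12 → 3.

3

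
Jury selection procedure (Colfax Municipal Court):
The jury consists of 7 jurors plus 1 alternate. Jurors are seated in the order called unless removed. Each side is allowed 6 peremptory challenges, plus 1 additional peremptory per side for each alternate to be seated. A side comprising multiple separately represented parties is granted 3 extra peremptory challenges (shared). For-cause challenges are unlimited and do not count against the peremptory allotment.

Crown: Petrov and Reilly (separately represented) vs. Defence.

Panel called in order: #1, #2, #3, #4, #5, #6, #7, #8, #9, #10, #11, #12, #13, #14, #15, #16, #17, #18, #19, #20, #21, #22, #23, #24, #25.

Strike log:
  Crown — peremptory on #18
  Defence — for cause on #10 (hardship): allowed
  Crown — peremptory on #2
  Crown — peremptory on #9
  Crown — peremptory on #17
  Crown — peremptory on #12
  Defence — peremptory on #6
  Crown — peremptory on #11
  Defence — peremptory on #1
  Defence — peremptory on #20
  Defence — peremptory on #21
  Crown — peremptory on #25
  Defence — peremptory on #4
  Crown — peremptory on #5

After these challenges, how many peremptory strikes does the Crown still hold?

2

Crown allotment: 6 base + 1 × 1 alternate + 3 multi-party = 10.
Crown peremptories used: #18, #2, #9, #17, #12, #11, #25, #5 — 8.
Remaining: 10 − 8 = 2.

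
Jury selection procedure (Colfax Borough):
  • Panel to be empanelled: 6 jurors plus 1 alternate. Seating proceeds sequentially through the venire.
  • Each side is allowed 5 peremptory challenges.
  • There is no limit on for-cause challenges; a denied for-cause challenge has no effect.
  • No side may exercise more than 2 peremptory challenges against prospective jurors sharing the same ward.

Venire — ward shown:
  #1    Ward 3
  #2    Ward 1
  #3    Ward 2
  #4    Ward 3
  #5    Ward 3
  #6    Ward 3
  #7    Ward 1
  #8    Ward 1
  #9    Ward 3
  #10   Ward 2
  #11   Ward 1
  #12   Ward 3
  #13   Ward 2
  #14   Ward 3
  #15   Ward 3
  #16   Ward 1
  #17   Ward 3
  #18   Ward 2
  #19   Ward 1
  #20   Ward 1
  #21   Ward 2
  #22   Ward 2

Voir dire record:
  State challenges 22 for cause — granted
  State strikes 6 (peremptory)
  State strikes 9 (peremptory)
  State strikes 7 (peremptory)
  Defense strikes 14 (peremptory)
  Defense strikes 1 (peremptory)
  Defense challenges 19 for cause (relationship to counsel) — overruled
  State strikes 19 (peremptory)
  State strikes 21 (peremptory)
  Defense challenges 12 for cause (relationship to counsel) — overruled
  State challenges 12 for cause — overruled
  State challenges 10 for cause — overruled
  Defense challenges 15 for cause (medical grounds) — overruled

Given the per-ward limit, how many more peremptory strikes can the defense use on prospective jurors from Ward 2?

Defense peremptories so far: #14, #1 — 2 of 5 used, 3 left overall.
Against Ward 2: none yet — per-ward cap 2 leaves 2.
Binding limit: min(3, 2) = 2.

2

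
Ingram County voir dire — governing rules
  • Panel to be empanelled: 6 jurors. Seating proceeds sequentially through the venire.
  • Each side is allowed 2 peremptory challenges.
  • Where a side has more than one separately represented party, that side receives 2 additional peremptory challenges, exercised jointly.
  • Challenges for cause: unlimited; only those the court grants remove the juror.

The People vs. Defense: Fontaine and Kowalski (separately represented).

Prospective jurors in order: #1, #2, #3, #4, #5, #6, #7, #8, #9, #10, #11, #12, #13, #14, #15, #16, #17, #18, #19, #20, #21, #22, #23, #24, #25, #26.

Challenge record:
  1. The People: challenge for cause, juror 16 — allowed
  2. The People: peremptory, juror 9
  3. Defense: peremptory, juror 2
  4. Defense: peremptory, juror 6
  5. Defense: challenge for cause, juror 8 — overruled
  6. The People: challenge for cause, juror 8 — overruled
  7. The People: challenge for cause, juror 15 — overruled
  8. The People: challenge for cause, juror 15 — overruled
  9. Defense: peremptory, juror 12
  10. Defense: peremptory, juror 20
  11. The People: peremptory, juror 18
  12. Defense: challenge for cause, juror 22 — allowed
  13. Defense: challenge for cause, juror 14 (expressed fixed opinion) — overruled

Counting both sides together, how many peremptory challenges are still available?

The People allotment: 2. Defense allotment: 2 base + 2 multi-party = 4.
The People peremptories used: #9, #18 — 2 (for-cause on #16, #8, #15, #15 don't count).
Defense peremptories used: #2, #6, #12, #20 — 4 (for-cause on #8, #22, #14 don't count).
Remaining: (2 − 2) + (4 − 4) = 0.

0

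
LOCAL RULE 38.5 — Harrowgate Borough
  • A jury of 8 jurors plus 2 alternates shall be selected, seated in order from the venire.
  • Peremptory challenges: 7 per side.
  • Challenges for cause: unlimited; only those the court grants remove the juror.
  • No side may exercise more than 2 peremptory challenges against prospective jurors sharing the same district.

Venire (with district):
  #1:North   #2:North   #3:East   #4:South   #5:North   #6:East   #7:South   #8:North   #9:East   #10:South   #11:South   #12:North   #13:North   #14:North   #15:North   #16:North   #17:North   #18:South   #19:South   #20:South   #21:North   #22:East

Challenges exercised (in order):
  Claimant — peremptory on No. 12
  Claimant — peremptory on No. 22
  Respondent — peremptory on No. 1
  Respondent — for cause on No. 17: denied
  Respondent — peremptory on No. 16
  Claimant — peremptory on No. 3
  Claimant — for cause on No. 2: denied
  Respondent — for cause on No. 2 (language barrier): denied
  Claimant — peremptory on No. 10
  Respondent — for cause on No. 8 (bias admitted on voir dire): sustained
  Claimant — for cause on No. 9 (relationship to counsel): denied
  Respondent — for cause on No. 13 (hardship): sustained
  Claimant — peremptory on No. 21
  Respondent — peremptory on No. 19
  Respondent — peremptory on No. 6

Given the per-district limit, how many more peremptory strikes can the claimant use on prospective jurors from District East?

Claimant peremptories so far: #12, #22, #3, #10, #21 — 5 of 7 used, 2 left overall.
Against District East: #22, #3 — 2 used; per-district cap 2 leaves 0.
Binding limit: min(2, 0) = 0.

0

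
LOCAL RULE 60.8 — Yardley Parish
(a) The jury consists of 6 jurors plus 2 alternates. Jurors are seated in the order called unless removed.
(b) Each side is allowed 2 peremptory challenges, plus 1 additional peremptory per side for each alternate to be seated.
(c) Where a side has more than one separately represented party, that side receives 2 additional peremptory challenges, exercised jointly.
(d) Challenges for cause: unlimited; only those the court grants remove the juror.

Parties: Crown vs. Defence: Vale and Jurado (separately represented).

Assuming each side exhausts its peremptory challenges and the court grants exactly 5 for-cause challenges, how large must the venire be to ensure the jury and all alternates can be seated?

23

Seats to fill: 6 + 2 alternates = 8.
Peremptories — Crown: 2 + 1×2 = 4; Defence: 2 + 1×2 + 2 = 6; total 10.
For-cause removals: 5.
Minimum venire: 8 + 10 + 5 = 23.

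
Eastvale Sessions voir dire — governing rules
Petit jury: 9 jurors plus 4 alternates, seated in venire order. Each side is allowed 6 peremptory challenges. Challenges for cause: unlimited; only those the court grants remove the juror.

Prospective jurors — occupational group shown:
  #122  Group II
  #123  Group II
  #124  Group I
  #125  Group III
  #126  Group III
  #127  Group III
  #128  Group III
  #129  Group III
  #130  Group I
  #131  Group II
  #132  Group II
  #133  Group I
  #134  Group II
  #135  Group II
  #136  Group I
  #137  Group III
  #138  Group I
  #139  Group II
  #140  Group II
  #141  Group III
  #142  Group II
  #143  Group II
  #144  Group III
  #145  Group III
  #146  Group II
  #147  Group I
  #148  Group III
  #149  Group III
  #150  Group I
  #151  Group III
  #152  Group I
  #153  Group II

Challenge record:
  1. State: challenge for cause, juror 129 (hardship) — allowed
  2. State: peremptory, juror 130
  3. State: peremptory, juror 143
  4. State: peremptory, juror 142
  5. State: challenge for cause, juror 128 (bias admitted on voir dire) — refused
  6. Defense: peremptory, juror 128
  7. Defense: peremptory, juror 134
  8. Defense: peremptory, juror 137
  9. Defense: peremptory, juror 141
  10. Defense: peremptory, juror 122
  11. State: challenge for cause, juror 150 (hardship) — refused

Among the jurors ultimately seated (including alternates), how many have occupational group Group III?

Removed: #122, #128, #129, #130, #134, #137, #141, #142, #143.
Seated (13 incl. alternates): #123, #124, #125, #126, #127, #131, #132, #133, #135, #136, #138, #139, #140.
Of those, in Group III: #125, #126, #127 → 3.

3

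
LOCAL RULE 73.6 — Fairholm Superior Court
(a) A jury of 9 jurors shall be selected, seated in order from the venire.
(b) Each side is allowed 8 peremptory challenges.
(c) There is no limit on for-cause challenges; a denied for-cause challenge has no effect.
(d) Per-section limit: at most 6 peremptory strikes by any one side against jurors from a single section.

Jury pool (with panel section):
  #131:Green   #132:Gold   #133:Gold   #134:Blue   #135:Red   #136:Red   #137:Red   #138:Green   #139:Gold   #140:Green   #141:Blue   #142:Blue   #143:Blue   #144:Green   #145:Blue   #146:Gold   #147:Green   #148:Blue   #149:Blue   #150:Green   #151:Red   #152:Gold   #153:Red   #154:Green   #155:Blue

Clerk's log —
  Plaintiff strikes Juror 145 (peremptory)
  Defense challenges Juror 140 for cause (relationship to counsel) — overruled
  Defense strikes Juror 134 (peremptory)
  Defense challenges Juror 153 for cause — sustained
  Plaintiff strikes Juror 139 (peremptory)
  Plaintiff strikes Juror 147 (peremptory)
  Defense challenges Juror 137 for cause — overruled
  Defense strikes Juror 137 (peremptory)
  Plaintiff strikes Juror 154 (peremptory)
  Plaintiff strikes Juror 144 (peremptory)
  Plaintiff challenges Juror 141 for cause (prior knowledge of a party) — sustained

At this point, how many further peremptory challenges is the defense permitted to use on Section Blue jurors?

5

Defense peremptories so far: #134, #137 — 2 of 8 used, 6 left overall.
Against Section Blue: #134 — 1 used; per-section cap 6 leaves 5.
Binding limit: min(6, 5) = 5.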